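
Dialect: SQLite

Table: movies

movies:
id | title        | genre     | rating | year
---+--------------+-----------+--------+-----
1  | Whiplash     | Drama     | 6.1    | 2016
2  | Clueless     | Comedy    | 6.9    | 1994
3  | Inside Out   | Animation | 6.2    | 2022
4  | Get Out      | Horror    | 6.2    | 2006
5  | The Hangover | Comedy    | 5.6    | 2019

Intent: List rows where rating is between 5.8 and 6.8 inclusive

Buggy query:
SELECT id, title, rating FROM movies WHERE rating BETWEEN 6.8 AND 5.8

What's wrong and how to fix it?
Bug: The bounds are reversed; BETWEEN a AND b requires a <= b to match anything

Fix: Write BETWEEN 5.8 AND 6.8

Corrected query:
SELECT id, title, rating FROM movies WHERE rating BETWEEN 5.8 AND 6.8

Result:
id | title      | rating
---+------------+-------
1  | Whiplash   | 6.1   
3  | Inside Out | 6.2   
4  | Get Out    | 6.2   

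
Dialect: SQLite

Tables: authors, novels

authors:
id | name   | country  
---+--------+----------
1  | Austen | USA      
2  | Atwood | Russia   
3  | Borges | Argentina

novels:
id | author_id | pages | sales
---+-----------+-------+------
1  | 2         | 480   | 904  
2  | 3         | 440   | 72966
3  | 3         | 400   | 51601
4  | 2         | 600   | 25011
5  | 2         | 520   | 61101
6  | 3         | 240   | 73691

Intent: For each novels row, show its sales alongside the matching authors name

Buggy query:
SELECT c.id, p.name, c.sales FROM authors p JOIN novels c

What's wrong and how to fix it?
Bug: JOIN with no ON clause produces a cartesian product; every novels row pairs with every authors row

Fix: Specify the join condition linking the foreign key to the parent id

Corrected query:
SELECT c.id, p.name, c.sales FROM authors p JOIN novels c ON c.author_id = p.id

Result:
id | name   | sales
---+--------+------
1  | Atwood | 904  
2  | Borges | 72966
3  | Borges | 51601
4  | Atwood | 25011
5  | Atwood | 61101
6  | Borges | 73691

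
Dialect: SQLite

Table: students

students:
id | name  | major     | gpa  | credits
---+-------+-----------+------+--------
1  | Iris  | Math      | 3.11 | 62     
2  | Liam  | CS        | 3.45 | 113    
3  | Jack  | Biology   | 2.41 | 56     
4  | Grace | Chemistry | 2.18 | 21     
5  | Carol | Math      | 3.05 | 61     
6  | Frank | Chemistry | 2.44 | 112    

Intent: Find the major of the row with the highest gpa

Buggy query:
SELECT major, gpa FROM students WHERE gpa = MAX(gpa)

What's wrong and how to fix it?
Bug: MAX(gpa) is an aggregate and cannot be used directly in WHERE

Fix: Use a subquery: WHERE gpa = (SELECT MAX(gpa) FROM students)

Corrected query:
SELECT major, gpa FROM students WHERE gpa = (SELECT MAX(gpa) FROM students)

Result:
major | gpa 
------+-----
CS    | 3.45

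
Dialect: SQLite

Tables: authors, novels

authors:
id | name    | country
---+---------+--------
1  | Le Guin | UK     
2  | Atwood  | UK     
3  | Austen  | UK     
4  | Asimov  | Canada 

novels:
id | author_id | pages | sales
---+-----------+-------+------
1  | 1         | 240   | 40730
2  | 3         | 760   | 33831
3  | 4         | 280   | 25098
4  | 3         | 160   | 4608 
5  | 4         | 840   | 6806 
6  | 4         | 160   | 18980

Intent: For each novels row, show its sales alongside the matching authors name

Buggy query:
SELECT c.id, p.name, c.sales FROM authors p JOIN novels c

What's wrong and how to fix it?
Bug: Missing join condition: each novels row is matched to all authors rows instead of just its own

Fix: Specify the join condition linking the foreign key to the parent id

Corrected query:
SELECT c.id, p.name, c.sales FROM authors p JOIN novels c ON c.author_id = p.id

Result:
id | name    | sales
---+---------+------
1  | Le Guin | 40730
2  | Austen  | 33831
3  | Asimov  | 25098
4  | Austen  | 4608 
5  | Asimov  | 6806 
6  | Asimov  | 18980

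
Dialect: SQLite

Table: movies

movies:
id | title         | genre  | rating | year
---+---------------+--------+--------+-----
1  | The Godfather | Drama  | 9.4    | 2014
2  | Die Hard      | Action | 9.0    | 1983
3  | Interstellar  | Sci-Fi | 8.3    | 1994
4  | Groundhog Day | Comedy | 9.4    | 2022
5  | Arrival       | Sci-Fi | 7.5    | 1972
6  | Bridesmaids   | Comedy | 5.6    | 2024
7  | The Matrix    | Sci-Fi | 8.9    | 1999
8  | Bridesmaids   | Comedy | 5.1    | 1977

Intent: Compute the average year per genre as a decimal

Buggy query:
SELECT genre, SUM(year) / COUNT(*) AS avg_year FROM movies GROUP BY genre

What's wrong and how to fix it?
Bug: SUM(year) and COUNT(*) are both integers; the division truncates the fractional part

Fix: Cast one side to REAL so the division keeps the fractional part

Corrected query:
SELECT genre, SUM(year) * 1.0 / COUNT(*) AS avg_year FROM movies GROUP BY genre

Result:
genre  | avg_year   
-------+------------
Action | 1983       
Comedy | 2007.666667
Drama  | 2014       
Sci-Fi | 1988.333333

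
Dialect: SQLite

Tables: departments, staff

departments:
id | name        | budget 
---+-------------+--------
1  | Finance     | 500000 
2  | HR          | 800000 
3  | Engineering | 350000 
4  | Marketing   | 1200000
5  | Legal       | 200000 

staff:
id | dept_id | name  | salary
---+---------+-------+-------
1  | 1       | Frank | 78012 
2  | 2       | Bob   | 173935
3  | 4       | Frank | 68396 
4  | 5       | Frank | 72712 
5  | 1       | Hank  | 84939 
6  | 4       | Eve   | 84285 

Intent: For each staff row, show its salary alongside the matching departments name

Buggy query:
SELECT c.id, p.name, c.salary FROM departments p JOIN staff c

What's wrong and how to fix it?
Bug: Missing join condition: each staff row is matched to all departments rows instead of just its own

Fix: Add ON c.dept_id = p.id to the JOIN

Corrected query:
SELECT c.id, p.name, c.salary FROM departments p JOIN staff c ON c.dept_id = p.id

Result:
id | name      | salary
---+-----------+-------
1  | Finance   | 78012 
2  | HR        | 173935
3  | Marketing | 68396 
4  | Legal     | 72712 
5  | Finance   | 84939 
6  | Marketing | 84285 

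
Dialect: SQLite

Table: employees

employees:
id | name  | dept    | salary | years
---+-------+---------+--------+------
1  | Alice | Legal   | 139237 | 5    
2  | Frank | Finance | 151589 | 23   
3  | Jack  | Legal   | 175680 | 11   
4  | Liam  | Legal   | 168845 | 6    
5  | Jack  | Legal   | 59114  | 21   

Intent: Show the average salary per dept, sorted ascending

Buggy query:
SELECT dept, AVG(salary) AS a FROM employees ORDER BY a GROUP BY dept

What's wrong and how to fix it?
Bug: GROUP BY must precede ORDER BY

Fix: Reorder: SELECT … FROM … GROUP BY … ORDER BY …

Corrected query:
SELECT dept, AVG(salary) AS a FROM employees GROUP BY dept ORDER BY a

Result:
dept    | a     
--------+-------
Legal   | 135719
Finance | 151589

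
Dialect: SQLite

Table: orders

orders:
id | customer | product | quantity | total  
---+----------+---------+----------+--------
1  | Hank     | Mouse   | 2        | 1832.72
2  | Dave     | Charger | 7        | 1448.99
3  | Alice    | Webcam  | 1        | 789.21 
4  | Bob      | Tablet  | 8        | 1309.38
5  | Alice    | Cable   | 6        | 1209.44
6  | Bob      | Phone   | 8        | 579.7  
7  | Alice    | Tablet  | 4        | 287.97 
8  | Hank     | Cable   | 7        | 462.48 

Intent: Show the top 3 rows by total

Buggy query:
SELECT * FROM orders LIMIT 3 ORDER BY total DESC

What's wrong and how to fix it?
Bug: LIMIT must come after ORDER BY

Fix: Swap the clauses: ORDER BY first, then LIMIT

Corrected query:
SELECT * FROM orders ORDER BY total DESC LIMIT 3

Result:
id | customer | product | quantity | total  
---+----------+---------+----------+--------
1  | Hank     | Mouse   | 2        | 1832.72
2  | Dave     | Charger | 7        | 1448.99
4  | Bob      | Tablet  | 8        | 1309.38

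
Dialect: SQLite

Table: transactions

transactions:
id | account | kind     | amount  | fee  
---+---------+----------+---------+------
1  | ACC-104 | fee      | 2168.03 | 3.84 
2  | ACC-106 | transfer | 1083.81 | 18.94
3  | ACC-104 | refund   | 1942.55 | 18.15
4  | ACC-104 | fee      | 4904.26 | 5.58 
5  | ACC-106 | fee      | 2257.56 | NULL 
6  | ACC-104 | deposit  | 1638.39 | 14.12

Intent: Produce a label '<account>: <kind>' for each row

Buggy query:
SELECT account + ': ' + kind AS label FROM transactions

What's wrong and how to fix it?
Bug: SQLite uses || for string concatenation; + coerces text to numbers (yielding 0)

Fix: Replace + with || to concatenate text

Corrected query:
SELECT account || ': ' || kind AS label FROM transactions

Result:
label            
-----------------
ACC-104: fee     
ACC-106: transfer
ACC-104: refund  
ACC-104: fee     
ACC-106: fee     
ACC-104: deposit 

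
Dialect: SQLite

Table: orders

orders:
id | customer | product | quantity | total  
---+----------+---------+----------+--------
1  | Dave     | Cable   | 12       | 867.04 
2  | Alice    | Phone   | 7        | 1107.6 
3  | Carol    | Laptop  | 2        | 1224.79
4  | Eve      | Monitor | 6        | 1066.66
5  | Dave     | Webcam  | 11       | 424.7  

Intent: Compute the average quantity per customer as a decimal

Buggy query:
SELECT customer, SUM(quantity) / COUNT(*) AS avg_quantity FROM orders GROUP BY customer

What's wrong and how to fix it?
Bug: SUM(quantity) and COUNT(*) are both integers; the division truncates the fractional part

Fix: Cast one side to REAL so the division keeps the fractional part

Corrected query:
SELECT customer, SUM(quantity) * 1.0 / COUNT(*) AS avg_quantity FROM orders GROUP BY customer

Result:
customer | avg_quantity
---------+-------------
Alice    | 7           
Carol    | 2           
Dave     | 11.5        
Eve      | 6           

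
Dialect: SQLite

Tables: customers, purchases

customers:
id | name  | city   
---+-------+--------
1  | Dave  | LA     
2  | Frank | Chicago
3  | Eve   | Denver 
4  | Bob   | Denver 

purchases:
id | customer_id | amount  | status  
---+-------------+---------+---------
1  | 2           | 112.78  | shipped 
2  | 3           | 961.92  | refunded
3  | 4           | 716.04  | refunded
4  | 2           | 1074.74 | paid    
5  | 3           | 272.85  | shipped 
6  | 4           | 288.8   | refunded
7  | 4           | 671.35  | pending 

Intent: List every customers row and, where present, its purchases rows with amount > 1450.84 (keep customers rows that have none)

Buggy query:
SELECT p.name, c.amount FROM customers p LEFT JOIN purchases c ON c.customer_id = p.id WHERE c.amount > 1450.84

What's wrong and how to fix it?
Bug: A WHERE condition on the right-hand table after LEFT JOIN drops unmatched parents

Fix: Move the right-table condition into the ON clause so unmatched parents are kept

Corrected query:
SELECT p.name, c.amount FROM customers p LEFT JOIN purchases c ON c.customer_id = p.id AND c.amount > 1450.84

Result:
name  | amount
------+-------
Dave  | NULL  
Frank | NULL  
Eve   | NULL  
Bob   | NULL  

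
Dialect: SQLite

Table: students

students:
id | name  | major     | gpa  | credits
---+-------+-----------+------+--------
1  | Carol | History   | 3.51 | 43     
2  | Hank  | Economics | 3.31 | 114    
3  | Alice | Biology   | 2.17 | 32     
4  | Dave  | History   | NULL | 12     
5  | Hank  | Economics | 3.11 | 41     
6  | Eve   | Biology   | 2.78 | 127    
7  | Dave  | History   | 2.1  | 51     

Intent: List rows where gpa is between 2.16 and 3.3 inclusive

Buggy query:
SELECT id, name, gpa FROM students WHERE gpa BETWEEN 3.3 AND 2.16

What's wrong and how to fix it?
Bug: The bounds are reversed; BETWEEN a AND b requires a <= b to match anything

Fix: Write BETWEEN 2.16 AND 3.3

Corrected query:
SELECT id, name, gpa FROM students WHERE gpa BETWEEN 2.16 AND 3.3

Result:
id | name  | gpa 
---+-------+-----
3  | Alice | 2.17
5  | Hank  | 3.11
6  | Eve   | 2.78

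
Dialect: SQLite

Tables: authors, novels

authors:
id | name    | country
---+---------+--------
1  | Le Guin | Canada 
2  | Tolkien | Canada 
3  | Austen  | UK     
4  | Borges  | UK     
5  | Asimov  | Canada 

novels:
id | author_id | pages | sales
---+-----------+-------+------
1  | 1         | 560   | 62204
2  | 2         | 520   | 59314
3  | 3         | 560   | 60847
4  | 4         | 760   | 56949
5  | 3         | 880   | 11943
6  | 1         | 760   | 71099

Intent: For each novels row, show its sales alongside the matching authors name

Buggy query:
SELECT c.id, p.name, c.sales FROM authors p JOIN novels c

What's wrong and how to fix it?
Bug: Missing join condition: each novels row is matched to all authors rows instead of just its own

Fix: Specify the join condition linking the foreign key to the parent id

Corrected query:
SELECT c.id, p.name, c.sales FROM authors p JOIN novels c ON c.author_id = p.id

Result:
id | name    | sales
---+---------+------
1  | Le Guin | 62204
2  | Tolkien | 59314
3  | Austen  | 60847
4  | Borges  | 56949
5  | Austen  | 11943
6  | Le Guin | 71099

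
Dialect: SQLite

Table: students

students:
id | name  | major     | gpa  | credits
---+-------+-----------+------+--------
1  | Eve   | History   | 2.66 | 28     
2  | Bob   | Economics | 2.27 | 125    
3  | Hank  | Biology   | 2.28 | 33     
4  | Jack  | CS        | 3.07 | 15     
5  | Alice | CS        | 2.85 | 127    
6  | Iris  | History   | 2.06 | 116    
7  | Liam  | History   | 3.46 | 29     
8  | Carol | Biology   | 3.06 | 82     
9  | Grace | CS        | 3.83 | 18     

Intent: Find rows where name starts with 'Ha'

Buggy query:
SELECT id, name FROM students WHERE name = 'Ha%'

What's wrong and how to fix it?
Bug: '=' compares the literal string including the % character; pattern matching needs LIKE

Fix: Use LIKE for wildcard pattern matching

Corrected query:
SELECT id, name FROM students WHERE name LIKE 'Ha%'

Result:
id | name
---+-----
3  | Hank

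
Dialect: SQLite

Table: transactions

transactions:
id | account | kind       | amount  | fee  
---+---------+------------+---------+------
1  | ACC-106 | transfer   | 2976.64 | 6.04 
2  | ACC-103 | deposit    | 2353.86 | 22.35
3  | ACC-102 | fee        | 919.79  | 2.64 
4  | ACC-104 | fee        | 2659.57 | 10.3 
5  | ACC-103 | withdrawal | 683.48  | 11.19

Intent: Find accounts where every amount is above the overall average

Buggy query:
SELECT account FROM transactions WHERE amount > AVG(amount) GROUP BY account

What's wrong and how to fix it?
Bug: AVG() is an aggregate; it can't sit directly in WHERE

Fix: Use a subquery for AVG and a HAVING MIN(...) filter so the condition holds for every row in the group

Corrected query:
SELECT account FROM transactions GROUP BY account HAVING MIN(amount) > (SELECT AVG(amount) FROM transactions)

Result:
account
-------
ACC-104
ACC-106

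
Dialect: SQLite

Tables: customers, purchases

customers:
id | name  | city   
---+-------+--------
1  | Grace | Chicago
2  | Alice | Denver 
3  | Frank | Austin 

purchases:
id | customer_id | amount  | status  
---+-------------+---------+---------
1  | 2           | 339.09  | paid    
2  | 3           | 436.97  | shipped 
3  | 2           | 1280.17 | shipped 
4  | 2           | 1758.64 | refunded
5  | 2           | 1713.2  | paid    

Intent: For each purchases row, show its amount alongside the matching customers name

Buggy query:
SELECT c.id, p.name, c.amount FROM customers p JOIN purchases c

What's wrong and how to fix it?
Bug: JOIN with no ON clause produces a cartesian product; every purchases row pairs with every customers row

Fix: Add ON c.customer_id = p.id to the JOIN

Corrected query:
SELECT c.id, p.name, c.amount FROM customers p JOIN purchases c ON c.customer_id = p.id

Result:
id | name  | amount 
---+-------+--------
1  | Alice | 339.09 
2  | Frank | 436.97 
3  | Alice | 1280.17
4  | Alice | 1758.64
5  | Alice | 1713.2 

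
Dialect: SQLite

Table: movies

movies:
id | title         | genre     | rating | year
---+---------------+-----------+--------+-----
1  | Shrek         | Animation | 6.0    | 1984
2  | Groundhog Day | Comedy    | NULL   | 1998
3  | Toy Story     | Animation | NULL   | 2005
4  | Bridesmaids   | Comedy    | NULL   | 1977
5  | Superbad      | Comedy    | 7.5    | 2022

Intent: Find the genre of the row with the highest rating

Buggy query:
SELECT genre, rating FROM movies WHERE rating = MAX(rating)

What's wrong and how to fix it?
Bug: MAX(rating) is an aggregate and cannot be used directly in WHERE

Fix: Wrap MAX in a scalar subquery so WHERE compares against a single value

Corrected query:
SELECT genre, rating FROM movies WHERE rating = (SELECT MAX(rating) FROM movies)

Result:
genre  | rating
-------+-------
Comedy | 7.5   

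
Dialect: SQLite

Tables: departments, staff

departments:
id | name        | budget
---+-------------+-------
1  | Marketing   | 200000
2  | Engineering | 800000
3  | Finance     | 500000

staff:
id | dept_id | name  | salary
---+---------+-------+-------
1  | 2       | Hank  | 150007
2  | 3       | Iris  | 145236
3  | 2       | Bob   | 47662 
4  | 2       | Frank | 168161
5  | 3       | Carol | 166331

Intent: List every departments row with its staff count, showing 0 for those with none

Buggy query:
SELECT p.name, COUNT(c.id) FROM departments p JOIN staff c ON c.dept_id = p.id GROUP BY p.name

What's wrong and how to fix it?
Bug: INNER JOIN drops departments rows that have no matching staff rows

Fix: Switch to LEFT JOIN to retain unmatched parent rows

Corrected query:
SELECT p.name, COUNT(c.id) FROM departments p LEFT JOIN staff c ON c.dept_id = p.id GROUP BY p.name

Result:
name        | COUNT(c.id)
------------+------------
Engineering | 3          
Finance     | 2          
Marketing   | 0          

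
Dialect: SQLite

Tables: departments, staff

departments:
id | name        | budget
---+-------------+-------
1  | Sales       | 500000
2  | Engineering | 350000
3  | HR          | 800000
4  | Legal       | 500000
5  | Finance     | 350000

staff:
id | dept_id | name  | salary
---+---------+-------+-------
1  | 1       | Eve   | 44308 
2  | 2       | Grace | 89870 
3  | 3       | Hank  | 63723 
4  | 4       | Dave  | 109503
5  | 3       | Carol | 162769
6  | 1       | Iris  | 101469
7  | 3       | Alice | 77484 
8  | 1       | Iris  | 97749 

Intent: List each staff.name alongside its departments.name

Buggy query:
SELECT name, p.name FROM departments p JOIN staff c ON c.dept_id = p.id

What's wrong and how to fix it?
Bug: Both tables have a 'name' column; the unqualified reference is ambiguous

Fix: Prefix ambiguous columns with the table alias

Corrected query:
SELECT c.name, p.name FROM departments p JOIN staff c ON c.dept_id = p.id

Result:
name  | name       
------+------------
Eve   | Sales      
Grace | Engineering
Hank  | HR         
Dave  | Legal      
Carol | HR         
Iris  | Sales      
Alice | HR         
Iris  | Sales      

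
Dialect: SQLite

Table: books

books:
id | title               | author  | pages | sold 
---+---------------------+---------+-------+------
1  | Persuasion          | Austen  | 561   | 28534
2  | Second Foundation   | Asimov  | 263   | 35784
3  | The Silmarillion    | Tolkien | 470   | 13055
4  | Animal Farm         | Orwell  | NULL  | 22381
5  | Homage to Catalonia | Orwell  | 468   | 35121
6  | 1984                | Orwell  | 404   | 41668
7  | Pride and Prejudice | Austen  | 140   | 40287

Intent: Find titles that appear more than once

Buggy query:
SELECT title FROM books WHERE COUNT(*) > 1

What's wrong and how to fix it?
Bug: WHERE can't reference COUNT(*); aggregates are computed after WHERE

Fix: Group first, then use HAVING for the count condition

Corrected query:
SELECT title FROM books GROUP BY title HAVING COUNT(*) > 1

Result:
(no rows)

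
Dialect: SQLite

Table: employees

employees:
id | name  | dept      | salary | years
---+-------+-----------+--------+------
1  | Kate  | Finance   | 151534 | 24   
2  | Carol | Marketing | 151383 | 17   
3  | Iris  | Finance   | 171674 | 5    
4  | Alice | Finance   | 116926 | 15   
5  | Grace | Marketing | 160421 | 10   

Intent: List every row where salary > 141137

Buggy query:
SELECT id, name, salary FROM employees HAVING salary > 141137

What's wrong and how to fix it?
Bug: HAVING filters the output of aggregation, but this query has no GROUP BY and no aggregate functions, so SQLite rejects it (HAVING clause on a non-aggregate query); the condition here is per row

Fix: Use WHERE for row-level filtering

Corrected query:
SELECT id, name, salary FROM employees WHERE salary > 141137

Result:
id | name  | salary
---+-------+-------
1  | Kate  | 151534
2  | Carol | 151383
3  | Iris  | 171674
5  | Grace | 160421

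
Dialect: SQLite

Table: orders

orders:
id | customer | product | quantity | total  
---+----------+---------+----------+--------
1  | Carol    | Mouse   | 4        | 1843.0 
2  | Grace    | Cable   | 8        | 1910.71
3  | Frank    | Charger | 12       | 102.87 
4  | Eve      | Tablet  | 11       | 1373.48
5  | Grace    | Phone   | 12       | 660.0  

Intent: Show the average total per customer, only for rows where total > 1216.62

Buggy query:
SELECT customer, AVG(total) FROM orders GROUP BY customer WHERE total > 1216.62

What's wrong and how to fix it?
Bug: WHERE cannot follow GROUP BY

Fix: Move the WHERE clause before GROUP BY

Corrected query:
SELECT customer, AVG(total) FROM orders WHERE total > 1216.62 GROUP BY customer

Result:
customer | AVG(total)
---------+-----------
Carol    | 1843      
Eve      | 1373.48   
Grace    | 1910.71   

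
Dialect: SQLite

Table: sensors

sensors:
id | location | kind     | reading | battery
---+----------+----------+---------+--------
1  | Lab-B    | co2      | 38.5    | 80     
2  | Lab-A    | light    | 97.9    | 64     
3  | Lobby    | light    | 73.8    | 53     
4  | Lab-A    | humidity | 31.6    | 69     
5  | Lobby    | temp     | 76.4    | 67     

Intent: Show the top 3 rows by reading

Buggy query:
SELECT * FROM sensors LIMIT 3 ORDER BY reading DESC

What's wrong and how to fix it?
Bug: LIMIT must come after ORDER BY

Fix: Swap the clauses: ORDER BY first, then LIMIT

Corrected query:
SELECT * FROM sensors ORDER BY reading DESC LIMIT 3

Result:
id | location | kind  | reading | battery
---+----------+-------+---------+--------
2  | Lab-A    | light | 97.9    | 64     
5  | Lobby    | temp  | 76.4    | 67     
3  | Lobby    | light | 73.8    | 53     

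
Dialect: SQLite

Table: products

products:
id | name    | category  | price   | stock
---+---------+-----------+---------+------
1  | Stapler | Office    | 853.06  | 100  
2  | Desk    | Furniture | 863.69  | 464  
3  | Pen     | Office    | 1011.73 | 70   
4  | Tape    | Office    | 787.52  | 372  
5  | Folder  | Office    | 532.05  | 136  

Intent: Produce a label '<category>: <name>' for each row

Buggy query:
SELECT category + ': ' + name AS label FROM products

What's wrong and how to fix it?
Bug: '+' is numeric addition; on text columns SQLite converts them to 0 instead of concatenating

Fix: Replace + with || to concatenate text

Corrected query:
SELECT category || ': ' || name AS label FROM products

Result:
label          
---------------
Office: Stapler
Furniture: Desk
Office: Pen    
Office: Tape   
Office: Folder 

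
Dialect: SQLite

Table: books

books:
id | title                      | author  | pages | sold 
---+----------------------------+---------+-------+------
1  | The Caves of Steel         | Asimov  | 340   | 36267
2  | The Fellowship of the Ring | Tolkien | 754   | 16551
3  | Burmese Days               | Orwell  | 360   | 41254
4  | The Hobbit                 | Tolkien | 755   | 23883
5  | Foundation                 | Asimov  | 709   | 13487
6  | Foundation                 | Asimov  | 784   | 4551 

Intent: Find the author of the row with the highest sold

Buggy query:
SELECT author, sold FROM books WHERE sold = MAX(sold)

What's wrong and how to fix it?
Bug: MAX(sold) is an aggregate and cannot be used directly in WHERE

Fix: Wrap MAX in a scalar subquery so WHERE compares against a single value

Corrected query:
SELECT author, sold FROM books WHERE sold = (SELECT MAX(sold) FROM books)

Result:
author | sold 
-------+------
Orwell | 41254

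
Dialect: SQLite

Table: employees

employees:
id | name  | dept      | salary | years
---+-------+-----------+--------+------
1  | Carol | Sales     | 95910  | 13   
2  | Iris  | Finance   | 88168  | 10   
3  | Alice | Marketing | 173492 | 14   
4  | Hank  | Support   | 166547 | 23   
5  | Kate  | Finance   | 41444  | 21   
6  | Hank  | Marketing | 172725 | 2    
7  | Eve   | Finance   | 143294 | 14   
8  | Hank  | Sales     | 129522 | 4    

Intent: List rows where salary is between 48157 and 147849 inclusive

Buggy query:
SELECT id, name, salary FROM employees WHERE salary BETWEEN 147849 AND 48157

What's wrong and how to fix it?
Bug: The bounds are reversed; BETWEEN a AND b requires a <= b to match anything

Fix: Swap the bounds so the smaller value comes first

Corrected query:
SELECT id, name, salary FROM employees WHERE salary BETWEEN 48157 AND 147849

Result:
id | name  | salary
---+-------+-------
1  | Carol | 95910 
2  | Iris  | 88168 
7  | Eve   | 143294
8  | Hank  | 129522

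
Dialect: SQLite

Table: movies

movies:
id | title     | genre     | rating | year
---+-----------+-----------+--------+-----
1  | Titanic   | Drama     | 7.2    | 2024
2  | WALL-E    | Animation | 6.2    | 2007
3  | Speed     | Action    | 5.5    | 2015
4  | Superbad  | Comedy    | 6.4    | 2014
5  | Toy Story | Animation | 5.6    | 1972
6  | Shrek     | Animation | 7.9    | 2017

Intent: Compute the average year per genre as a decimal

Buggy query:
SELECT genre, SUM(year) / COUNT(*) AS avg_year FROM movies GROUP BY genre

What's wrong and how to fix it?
Bug: Both operands are integers, so '/' performs integer division and truncates

Fix: Cast one side to REAL so the division keeps the fractional part

Corrected query:
SELECT genre, SUM(year) * 1.0 / COUNT(*) AS avg_year FROM movies GROUP BY genre

Result:
genre     | avg_year   
----------+------------
Action    | 2015       
Animation | 1998.666667
Comedy    | 2014       
Drama     | 2024       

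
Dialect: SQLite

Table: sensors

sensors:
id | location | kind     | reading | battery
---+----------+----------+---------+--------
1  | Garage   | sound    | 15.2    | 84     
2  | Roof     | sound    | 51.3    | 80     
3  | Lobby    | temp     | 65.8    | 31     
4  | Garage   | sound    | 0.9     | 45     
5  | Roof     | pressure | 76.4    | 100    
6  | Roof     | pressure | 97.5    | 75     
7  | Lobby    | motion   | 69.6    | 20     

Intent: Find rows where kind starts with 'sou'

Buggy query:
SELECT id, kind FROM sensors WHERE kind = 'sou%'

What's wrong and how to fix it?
Bug: '=' compares the literal string including the % character; pattern matching needs LIKE

Fix: Use LIKE for wildcard pattern matching

Corrected query:
SELECT id, kind FROM sensors WHERE kind LIKE 'sou%'

Result:
id | kind 
---+------
1  | sound
2  | sound
4  | sound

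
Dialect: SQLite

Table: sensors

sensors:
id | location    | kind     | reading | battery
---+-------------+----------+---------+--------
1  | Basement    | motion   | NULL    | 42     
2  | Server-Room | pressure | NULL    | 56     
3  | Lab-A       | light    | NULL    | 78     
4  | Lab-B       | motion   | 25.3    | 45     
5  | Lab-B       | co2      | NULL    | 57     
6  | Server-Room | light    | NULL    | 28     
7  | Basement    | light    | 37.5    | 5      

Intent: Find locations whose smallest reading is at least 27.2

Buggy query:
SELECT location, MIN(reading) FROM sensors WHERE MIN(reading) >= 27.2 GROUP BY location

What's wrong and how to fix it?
Bug: Aggregates like MIN are computed per group after WHERE runs

Fix: Use HAVING for the per-group MIN condition

Corrected query:
SELECT location, MIN(reading) FROM sensors GROUP BY location HAVING MIN(reading) >= 27.2

Result:
location | MIN(reading)
---------+-------------
Basement | 37.5        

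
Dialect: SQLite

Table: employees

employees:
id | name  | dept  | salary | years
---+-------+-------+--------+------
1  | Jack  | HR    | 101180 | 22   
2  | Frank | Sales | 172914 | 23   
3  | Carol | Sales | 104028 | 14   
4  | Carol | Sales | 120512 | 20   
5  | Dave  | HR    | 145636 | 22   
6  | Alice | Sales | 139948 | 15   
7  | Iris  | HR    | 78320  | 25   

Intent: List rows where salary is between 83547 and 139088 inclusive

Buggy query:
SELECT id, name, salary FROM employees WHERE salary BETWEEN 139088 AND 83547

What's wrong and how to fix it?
Bug: The bounds are reversed; BETWEEN a AND b requires a <= b to match anything

Fix: Swap the bounds so the smaller value comes first

Corrected query:
SELECT id, name, salary FROM employees WHERE salary BETWEEN 83547 AND 139088

Result:
id | name  | salary
---+-------+-------
1  | Jack  | 101180
3  | Carol | 104028
4  | Carol | 120512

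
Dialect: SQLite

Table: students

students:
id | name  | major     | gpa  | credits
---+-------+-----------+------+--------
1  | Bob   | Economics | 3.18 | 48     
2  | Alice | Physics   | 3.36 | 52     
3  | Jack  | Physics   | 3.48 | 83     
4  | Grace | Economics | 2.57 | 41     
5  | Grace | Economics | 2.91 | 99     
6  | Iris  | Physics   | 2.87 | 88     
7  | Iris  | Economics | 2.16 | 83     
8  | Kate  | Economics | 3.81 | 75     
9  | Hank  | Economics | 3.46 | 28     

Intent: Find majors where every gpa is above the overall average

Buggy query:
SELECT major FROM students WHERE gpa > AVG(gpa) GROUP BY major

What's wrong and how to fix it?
Bug: WHERE evaluates per row before aggregation, so AVG() is unavailable

Fix: Compute the overall average in a scalar subquery and compare each group's MIN against it in HAVING

Corrected query:
SELECT major FROM students GROUP BY major HAVING MIN(gpa) > (SELECT AVG(gpa) FROM students)

Result:
(no rows)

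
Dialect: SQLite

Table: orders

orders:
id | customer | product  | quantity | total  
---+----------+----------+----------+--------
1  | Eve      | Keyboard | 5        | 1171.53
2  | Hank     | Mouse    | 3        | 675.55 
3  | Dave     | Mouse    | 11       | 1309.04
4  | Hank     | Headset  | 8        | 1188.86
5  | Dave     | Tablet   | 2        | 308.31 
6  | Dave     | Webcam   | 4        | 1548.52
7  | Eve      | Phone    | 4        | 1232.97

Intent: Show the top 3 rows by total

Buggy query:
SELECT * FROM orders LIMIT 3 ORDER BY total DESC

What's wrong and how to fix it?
Bug: LIMIT must come after ORDER BY

Fix: Swap the clauses: ORDER BY first, then LIMIT

Corrected query:
SELECT * FROM orders ORDER BY total DESC LIMIT 3

Result:
id | customer | product | quantity | total  
---+----------+---------+----------+--------
6  | Dave     | Webcam  | 4        | 1548.52
3  | Dave     | Mouse   | 11       | 1309.04
7  | Eve      | Phone   | 4        | 1232.97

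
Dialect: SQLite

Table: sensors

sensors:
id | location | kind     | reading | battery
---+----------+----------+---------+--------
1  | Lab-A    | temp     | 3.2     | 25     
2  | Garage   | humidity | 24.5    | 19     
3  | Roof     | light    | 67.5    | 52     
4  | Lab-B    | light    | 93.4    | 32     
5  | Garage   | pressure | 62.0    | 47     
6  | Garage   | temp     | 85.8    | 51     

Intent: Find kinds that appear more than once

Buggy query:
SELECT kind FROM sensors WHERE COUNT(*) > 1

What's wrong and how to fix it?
Bug: WHERE can't reference COUNT(*); aggregates are computed after WHERE

Fix: Group first, then use HAVING for the count condition

Corrected query:
SELECT kind FROM sensors GROUP BY kind HAVING COUNT(*) > 1

Result:
kind 
-----
light
temp 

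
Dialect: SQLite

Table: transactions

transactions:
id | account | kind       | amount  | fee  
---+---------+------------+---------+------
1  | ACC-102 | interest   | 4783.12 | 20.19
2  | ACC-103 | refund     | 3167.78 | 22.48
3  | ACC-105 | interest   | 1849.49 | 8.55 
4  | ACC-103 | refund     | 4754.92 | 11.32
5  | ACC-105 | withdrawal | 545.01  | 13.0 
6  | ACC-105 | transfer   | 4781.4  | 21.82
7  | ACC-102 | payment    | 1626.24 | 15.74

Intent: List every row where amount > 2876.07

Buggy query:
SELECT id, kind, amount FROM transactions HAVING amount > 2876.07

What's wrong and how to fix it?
Bug: This is a non-aggregate query (no GROUP BY, no aggregates), so in SQLite the HAVING clause is invalid here; a row-level condition belongs in WHERE

Fix: Use WHERE for row-level filtering

Corrected query:
SELECT id, kind, amount FROM transactions WHERE amount > 2876.07

Result:
id | kind     | amount 
---+----------+--------
1  | interest | 4783.12
2  | refund   | 3167.78
4  | refund   | 4754.92
6  | transfer | 4781.4 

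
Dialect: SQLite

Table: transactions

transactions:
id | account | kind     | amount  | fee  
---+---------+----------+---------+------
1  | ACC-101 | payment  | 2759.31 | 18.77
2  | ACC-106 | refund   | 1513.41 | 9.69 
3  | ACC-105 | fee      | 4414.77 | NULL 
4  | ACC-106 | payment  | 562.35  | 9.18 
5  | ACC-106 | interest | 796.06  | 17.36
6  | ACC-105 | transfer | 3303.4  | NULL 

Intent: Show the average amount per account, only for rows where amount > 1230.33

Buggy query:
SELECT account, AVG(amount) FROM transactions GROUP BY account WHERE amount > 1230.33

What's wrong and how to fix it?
Bug: Row-level WHERE must come before GROUP BY in the clause order

Fix: Place WHERE between FROM and GROUP BY

Corrected query:
SELECT account, AVG(amount) FROM transactions WHERE amount > 1230.33 GROUP BY account

Result:
account | AVG(amount)
--------+------------
ACC-101 | 2759.31    
ACC-105 | 3859.085   
ACC-106 | 1513.41    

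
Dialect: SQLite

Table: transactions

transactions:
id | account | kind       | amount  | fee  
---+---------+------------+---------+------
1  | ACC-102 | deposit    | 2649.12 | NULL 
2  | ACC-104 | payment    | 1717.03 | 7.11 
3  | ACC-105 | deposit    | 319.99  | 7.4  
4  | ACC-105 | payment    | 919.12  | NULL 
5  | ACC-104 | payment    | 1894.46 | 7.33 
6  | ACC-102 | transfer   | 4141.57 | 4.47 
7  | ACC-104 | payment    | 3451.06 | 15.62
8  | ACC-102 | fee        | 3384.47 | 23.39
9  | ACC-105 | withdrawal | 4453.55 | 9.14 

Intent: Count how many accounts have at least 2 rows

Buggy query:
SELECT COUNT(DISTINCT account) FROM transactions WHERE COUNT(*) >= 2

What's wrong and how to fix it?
Bug: WHERE filters individual rows, not groups, so a group-level COUNT is invalid there

Fix: Use a subquery that GROUPs and filters with HAVING, then count its rows

Corrected query:
SELECT COUNT(*) FROM (SELECT account FROM transactions GROUP BY account HAVING COUNT(*) >= 2)

Result:
COUNT(*)
--------
3       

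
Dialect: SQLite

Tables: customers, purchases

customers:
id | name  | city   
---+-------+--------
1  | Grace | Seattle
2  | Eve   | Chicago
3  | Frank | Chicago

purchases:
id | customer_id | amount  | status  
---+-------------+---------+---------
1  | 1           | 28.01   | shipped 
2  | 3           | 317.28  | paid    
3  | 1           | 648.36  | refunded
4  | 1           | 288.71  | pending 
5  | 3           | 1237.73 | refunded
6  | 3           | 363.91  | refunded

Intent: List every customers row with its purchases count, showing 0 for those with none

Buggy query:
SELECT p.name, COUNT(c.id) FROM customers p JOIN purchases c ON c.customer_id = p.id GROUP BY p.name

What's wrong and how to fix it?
Bug: INNER JOIN drops customers rows that have no matching purchases rows

Fix: Use LEFT JOIN so parents without children still appear (COUNT(c.id) gives 0)

Corrected query:
SELECT p.name, COUNT(c.id) FROM customers p LEFT JOIN purchases c ON c.customer_id = p.id GROUP BY p.name

Result:
name  | COUNT(c.id)
------+------------
Eve   | 0          
Frank | 3          
Grace | 3          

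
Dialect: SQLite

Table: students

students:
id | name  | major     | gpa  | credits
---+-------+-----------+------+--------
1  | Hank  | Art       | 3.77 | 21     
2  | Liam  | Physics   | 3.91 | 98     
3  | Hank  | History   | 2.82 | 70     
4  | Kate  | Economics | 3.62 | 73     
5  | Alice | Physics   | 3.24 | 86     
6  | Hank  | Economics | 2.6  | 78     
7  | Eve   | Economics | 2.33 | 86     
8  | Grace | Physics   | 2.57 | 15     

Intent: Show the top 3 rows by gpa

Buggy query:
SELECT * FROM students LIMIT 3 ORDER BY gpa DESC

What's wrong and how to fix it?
Bug: LIMIT must come after ORDER BY

Fix: Swap the clauses: ORDER BY first, then LIMIT

Corrected query:
SELECT * FROM students ORDER BY gpa DESC LIMIT 3

Result:
id | name | major     | gpa  | credits
---+------+-----------+------+--------
2  | Liam | Physics   | 3.91 | 98     
1  | Hank | Art       | 3.77 | 21     
4  | Kate | Economics | 3.62 | 73     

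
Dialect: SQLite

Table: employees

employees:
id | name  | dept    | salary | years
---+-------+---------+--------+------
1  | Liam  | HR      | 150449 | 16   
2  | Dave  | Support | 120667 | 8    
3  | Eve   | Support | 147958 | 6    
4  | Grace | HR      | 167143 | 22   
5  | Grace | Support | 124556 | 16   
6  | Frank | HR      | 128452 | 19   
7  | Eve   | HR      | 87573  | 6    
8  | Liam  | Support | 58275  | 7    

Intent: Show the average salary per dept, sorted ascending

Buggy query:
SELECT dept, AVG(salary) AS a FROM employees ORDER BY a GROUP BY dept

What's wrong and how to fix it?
Bug: GROUP BY must precede ORDER BY

Fix: Reorder: SELECT … FROM … GROUP BY … ORDER BY …

Corrected query:
SELECT dept, AVG(salary) AS a FROM employees GROUP BY dept ORDER BY a

Result:
dept    | a        
--------+----------
Support | 112864   
HR      | 133404.25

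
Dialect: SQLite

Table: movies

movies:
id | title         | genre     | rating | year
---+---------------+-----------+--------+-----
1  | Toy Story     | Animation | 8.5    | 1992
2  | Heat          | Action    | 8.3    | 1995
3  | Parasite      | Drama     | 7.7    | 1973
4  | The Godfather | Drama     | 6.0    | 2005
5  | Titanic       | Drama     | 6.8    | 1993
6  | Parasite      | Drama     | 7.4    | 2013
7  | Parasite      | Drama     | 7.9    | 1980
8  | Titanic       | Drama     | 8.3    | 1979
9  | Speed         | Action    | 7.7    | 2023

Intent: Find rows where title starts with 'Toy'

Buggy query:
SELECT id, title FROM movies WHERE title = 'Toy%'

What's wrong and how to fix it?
Bug: Wildcards only work with LIKE; '=' treats '%' as a literal character

Fix: Replace '=' with LIKE so 'Toy%' is treated as a pattern

Corrected query:
SELECT id, title FROM movies WHERE title LIKE 'Toy%'

Result:
id | title    
---+----------
1  | Toy Story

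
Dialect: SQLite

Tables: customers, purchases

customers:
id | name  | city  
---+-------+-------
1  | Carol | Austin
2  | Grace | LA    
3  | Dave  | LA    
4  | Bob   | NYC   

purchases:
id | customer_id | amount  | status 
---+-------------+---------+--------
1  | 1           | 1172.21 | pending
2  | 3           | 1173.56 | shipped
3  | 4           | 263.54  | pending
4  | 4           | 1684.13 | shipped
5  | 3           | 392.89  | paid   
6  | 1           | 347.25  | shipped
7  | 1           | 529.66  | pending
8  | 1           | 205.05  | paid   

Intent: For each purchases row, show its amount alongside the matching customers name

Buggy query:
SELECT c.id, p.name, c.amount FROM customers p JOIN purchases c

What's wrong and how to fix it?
Bug: JOIN with no ON clause produces a cartesian product; every purchases row pairs with every customers row

Fix: Specify the join condition linking the foreign key to the parent id

Corrected query:
SELECT c.id, p.name, c.amount FROM customers p JOIN purchases c ON c.customer_id = p.id

Result:
id | name  | amount 
---+-------+--------
1  | Carol | 1172.21
2  | Dave  | 1173.56
3  | Bob   | 263.54 
4  | Bob   | 1684.13
5  | Dave  | 392.89 
6  | Carol | 347.25 
7  | Carol | 529.66 
8  | Carol | 205.05 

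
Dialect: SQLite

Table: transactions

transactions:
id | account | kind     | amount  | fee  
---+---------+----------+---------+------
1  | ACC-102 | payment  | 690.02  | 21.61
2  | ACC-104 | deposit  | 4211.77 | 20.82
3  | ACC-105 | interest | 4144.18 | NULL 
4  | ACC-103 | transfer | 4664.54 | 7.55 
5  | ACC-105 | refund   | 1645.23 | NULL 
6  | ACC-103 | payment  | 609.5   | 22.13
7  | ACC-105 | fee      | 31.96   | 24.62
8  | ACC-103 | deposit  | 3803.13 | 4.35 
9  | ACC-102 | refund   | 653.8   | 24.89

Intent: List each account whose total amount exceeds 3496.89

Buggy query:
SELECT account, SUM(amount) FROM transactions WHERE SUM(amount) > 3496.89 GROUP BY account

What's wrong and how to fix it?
Bug: WHERE runs before GROUP BY, so aggregates aren't available there

Fix: Move the aggregate condition to a HAVING clause

Corrected query:
SELECT account, SUM(amount) FROM transactions GROUP BY account HAVING SUM(amount) > 3496.89

Result:
account | SUM(amount)
--------+------------
ACC-103 | 9077.17    
ACC-104 | 4211.77    
ACC-105 | 5821.37    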